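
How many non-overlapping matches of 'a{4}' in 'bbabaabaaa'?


Pattern 'a{4}' matches exactly 4 consecutive a's (greedy, non-overlapping).
String: 'bbabaabaaa'
Scanning for runs of a's:
  Run at pos 2: 'a' (length 1) -> 0 match(es)
  Run at pos 4: 'aa' (length 2) -> 0 match(es)
  Run at pos 7: 'aaa' (length 3) -> 0 match(es)
Matches found: []
Total: 0

0


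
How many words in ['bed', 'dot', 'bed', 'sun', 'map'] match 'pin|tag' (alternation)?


Alternation 'pin|tag' matches either 'pin' or 'tag'.
Checking each word:
  'bed' -> no
  'dot' -> no
  'bed' -> no
  'sun' -> no
  'map' -> no
Matches: []
Count: 0

0


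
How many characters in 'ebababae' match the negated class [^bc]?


Negated class [^bc] matches any char NOT in {b, c}
Scanning 'ebababae':
  pos 0: 'e' -> MATCH
  pos 1: 'b' -> no (excluded)
  pos 2: 'a' -> MATCH
  pos 3: 'b' -> no (excluded)
  pos 4: 'a' -> MATCH
  pos 5: 'b' -> no (excluded)
  pos 6: 'a' -> MATCH
  pos 7: 'e' -> MATCH
Total matches: 5

5


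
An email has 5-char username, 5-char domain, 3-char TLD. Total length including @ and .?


An email address has format: username@domain.tld
Username length: 5
'@' character: 1
Domain length: 5
'.' character: 1
TLD length: 3
Total = 5 + 1 + 5 + 1 + 3 = 15

15


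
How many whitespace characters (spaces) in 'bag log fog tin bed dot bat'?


\s matches whitespace characters (spaces, tabs, etc.).
Text: 'bag log fog tin bed dot bat'
This text has 7 words separated by spaces.
Number of spaces = number of words - 1 = 7 - 1 = 6

6


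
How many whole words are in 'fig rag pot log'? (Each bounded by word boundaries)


Word boundaries (\b) mark the start/end of each word.
Text: 'fig rag pot log'
Splitting by whitespace:
  Word 1: 'fig'
  Word 2: 'rag'
  Word 3: 'pot'
  Word 4: 'log'
Total whole words: 4

4


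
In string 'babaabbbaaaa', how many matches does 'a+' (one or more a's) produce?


Pattern 'a+' matches one or more consecutive a's.
String: 'babaabbbaaaa'
Scanning for runs of a:
  Match 1: 'a' (length 1)
  Match 2: 'aa' (length 2)
  Match 3: 'aaaa' (length 4)
Total matches: 3

3


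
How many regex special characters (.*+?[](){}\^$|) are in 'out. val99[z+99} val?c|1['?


Regex special characters are: . * + ? [ ] ( ) { } \ ^ $ |
Scanning 'out. val99[z+99} val?c|1[':
  pos 3: '.' -> SPECIAL
  pos 10: '[' -> SPECIAL
  pos 12: '+' -> SPECIAL
  pos 15: '}' -> SPECIAL
  pos 20: '?' -> SPECIAL
  pos 22: '|' -> SPECIAL
  pos 24: '[' -> SPECIAL
Special chars found: ['.', '[', '+', '}', '?', '|', '[']
Total: 7

7


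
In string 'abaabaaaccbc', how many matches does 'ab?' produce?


Pattern 'ab?' matches 'a' optionally followed by 'b'.
String: 'abaabaaaccbc'
Scanning left to right for 'a' then checking next char:
  Match 1: 'ab' (a followed by b)
  Match 2: 'a' (a not followed by b)
  Match 3: 'ab' (a followed by b)
  Match 4: 'a' (a not followed by b)
  Match 5: 'a' (a not followed by b)
  Match 6: 'a' (a not followed by b)
Total matches: 6

6


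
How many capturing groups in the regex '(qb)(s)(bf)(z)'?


To count capturing groups, count each '(' that starts a group.
Pattern: '(qb)(s)(bf)(z)'
Walking through the pattern:
  Position 0: '(' -> group #1
  Position 4: '(' -> group #2
  Position 7: '(' -> group #3
  Position 11: '(' -> group #4
Total capturing groups: 4

4


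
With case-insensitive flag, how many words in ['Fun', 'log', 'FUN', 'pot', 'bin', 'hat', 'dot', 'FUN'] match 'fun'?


Case-insensitive matching: compare each word's lowercase form to 'fun'.
  'Fun' -> lower='fun' -> MATCH
  'log' -> lower='log' -> no
  'FUN' -> lower='fun' -> MATCH
  'pot' -> lower='pot' -> no
  'bin' -> lower='bin' -> no
  'hat' -> lower='hat' -> no
  'dot' -> lower='dot' -> no
  'FUN' -> lower='fun' -> MATCH
Matches: ['Fun', 'FUN', 'FUN']
Count: 3

3


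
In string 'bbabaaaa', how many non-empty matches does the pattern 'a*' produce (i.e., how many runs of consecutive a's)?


Pattern 'a*' matches zero or more a's. We want non-empty runs of consecutive a's.
String: 'bbabaaaa'
Walking through the string to find runs of a's:
  Run 1: positions 2-2 -> 'a'
  Run 2: positions 4-7 -> 'aaaa'
Non-empty runs found: ['a', 'aaaa']
Count: 2

2


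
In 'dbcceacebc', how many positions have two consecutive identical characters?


Looking for consecutive identical characters in 'dbcceacebc':
  pos 0-1: 'd' vs 'b' -> different
  pos 1-2: 'b' vs 'c' -> different
  pos 2-3: 'c' vs 'c' -> MATCH ('cc')
  pos 3-4: 'c' vs 'e' -> different
  pos 4-5: 'e' vs 'a' -> different
  pos 5-6: 'a' vs 'c' -> different
  pos 6-7: 'c' vs 'e' -> different
  pos 7-8: 'e' vs 'b' -> different
  pos 8-9: 'b' vs 'c' -> different
Consecutive identical pairs: ['cc']
Count: 1

1


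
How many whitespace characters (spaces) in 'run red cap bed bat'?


\s matches whitespace characters (spaces, tabs, etc.).
Text: 'run red cap bed bat'
This text has 5 words separated by spaces.
Number of spaces = number of words - 1 = 5 - 1 = 4

4


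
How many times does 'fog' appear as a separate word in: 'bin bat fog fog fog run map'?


Scanning each word for exact match 'fog':
  Word 1: 'bin' -> no
  Word 2: 'bat' -> no
  Word 3: 'fog' -> MATCH
  Word 4: 'fog' -> MATCH
  Word 5: 'fog' -> MATCH
  Word 6: 'run' -> no
  Word 7: 'map' -> no
Total matches: 3

3


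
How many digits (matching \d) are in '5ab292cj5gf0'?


\d matches any digit 0-9.
Scanning '5ab292cj5gf0':
  pos 0: '5' -> DIGIT
  pos 3: '2' -> DIGIT
  pos 4: '9' -> DIGIT
  pos 5: '2' -> DIGIT
  pos 8: '5' -> DIGIT
  pos 11: '0' -> DIGIT
Digits found: ['5', '2', '9', '2', '5', '0']
Total: 6

6


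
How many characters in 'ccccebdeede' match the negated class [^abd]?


Negated class [^abd] matches any char NOT in {a, b, d}
Scanning 'ccccebdeede':
  pos 0: 'c' -> MATCH
  pos 1: 'c' -> MATCH
  pos 2: 'c' -> MATCH
  pos 3: 'c' -> MATCH
  pos 4: 'e' -> MATCH
  pos 5: 'b' -> no (excluded)
  pos 6: 'd' -> no (excluded)
  pos 7: 'e' -> MATCH
  pos 8: 'e' -> MATCH
  pos 9: 'd' -> no (excluded)
  pos 10: 'e' -> MATCH
Total matches: 8

8


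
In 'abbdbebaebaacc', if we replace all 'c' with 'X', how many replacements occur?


re.sub('c', 'X', text) replaces every occurrence of 'c' with 'X'.
Text: 'abbdbebaebaacc'
Scanning for 'c':
  pos 12: 'c' -> replacement #1
  pos 13: 'c' -> replacement #2
Total replacements: 2

2


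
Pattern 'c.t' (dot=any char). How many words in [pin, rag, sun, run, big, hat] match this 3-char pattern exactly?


Pattern 'c.t' means: starts with 'c', any single char, ends with 't'.
Checking each word (must be exactly 3 chars):
  'pin' (len=3): no
  'rag' (len=3): no
  'sun' (len=3): no
  'run' (len=3): no
  'big' (len=3): no
  'hat' (len=3): no
Matching words: []
Total: 0

0


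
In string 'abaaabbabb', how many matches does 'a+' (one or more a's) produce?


Pattern 'a+' matches one or more consecutive a's.
String: 'abaaabbabb'
Scanning for runs of a:
  Match 1: 'a' (length 1)
  Match 2: 'aaa' (length 3)
  Match 3: 'a' (length 1)
Total matches: 3

3


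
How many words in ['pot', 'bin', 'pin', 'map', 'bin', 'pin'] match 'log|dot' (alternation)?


Alternation 'log|dot' matches either 'log' or 'dot'.
Checking each word:
  'pot' -> no
  'bin' -> no
  'pin' -> no
  'map' -> no
  'bin' -> no
  'pin' -> no
Matches: []
Count: 0

0


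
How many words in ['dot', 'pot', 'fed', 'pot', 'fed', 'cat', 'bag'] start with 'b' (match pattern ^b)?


Pattern ^b anchors to start of word. Check which words begin with 'b':
  'dot' -> no
  'pot' -> no
  'fed' -> no
  'pot' -> no
  'fed' -> no
  'cat' -> no
  'bag' -> MATCH (starts with 'b')
Matching words: ['bag']
Count: 1

1


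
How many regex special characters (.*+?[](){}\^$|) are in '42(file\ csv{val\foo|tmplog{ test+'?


Regex special characters are: . * + ? [ ] ( ) { } \ ^ $ |
Scanning '42(file\ csv{val\foo|tmplog{ test+':
  pos 2: '(' -> SPECIAL
  pos 7: '\' -> SPECIAL
  pos 12: '{' -> SPECIAL
  pos 16: '\' -> SPECIAL
  pos 20: '|' -> SPECIAL
  pos 27: '{' -> SPECIAL
  pos 33: '+' -> SPECIAL
Special chars found: ['(', '\\', '{', '\\', '|', '{', '+']
Total: 7

7


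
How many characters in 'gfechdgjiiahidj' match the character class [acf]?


Character class [acf] matches any of: {a, c, f}
Scanning string 'gfechdgjiiahidj' character by character:
  pos 0: 'g' -> no
  pos 1: 'f' -> MATCH
  pos 2: 'e' -> no
  pos 3: 'c' -> MATCH
  pos 4: 'h' -> no
  pos 5: 'd' -> no
  pos 6: 'g' -> no
  pos 7: 'j' -> no
  pos 8: 'i' -> no
  pos 9: 'i' -> no
  pos 10: 'a' -> MATCH
  pos 11: 'h' -> no
  pos 12: 'i' -> no
  pos 13: 'd' -> no
  pos 14: 'j' -> no
Total matches: 3

3


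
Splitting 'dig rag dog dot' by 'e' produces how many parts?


Splitting by 'e' breaks the string at each occurrence of the separator.
Text: 'dig rag dog dot'
Parts after split:
  Part 1: 'dig rag dog dot'
Total parts: 1

1


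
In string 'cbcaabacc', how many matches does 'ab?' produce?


Pattern 'ab?' matches 'a' optionally followed by 'b'.
String: 'cbcaabacc'
Scanning left to right for 'a' then checking next char:
  Match 1: 'a' (a not followed by b)
  Match 2: 'ab' (a followed by b)
  Match 3: 'a' (a not followed by b)
Total matches: 3

3


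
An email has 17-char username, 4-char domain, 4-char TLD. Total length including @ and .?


An email address has format: username@domain.tld
Username length: 17
'@' character: 1
Domain length: 4
'.' character: 1
TLD length: 4
Total = 17 + 1 + 4 + 1 + 4 = 27

27


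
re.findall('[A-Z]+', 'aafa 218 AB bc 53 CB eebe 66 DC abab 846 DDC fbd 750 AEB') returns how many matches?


Pattern '[A-Z]+' finds one or more uppercase letters.
Text: 'aafa 218 AB bc 53 CB eebe 66 DC abab 846 DDC fbd 750 AEB'
Scanning for matches:
  Match 1: 'AB'
  Match 2: 'CB'
  Match 3: 'DC'
  Match 4: 'DDC'
  Match 5: 'AEB'
Total matches: 5

5


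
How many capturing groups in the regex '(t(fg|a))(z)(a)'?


To count capturing groups, count each '(' that starts a group.
Pattern: '(t(fg|a))(z)(a)'
Walking through the pattern:
  Position 0: '(' -> group #1
  Position 2: '(' -> group #2
  Position 9: '(' -> group #3
  Position 12: '(' -> group #4
Total capturing groups: 4

4


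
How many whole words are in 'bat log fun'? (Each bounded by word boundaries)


Word boundaries (\b) mark the start/end of each word.
Text: 'bat log fun'
Splitting by whitespace:
  Word 1: 'bat'
  Word 2: 'log'
  Word 3: 'fun'
Total whole words: 3

3


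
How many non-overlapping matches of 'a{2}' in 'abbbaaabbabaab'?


Pattern 'a{2}' matches exactly 2 consecutive a's (greedy, non-overlapping).
String: 'abbbaaabbabaab'
Scanning for runs of a's:
  Run at pos 0: 'a' (length 1) -> 0 match(es)
  Run at pos 4: 'aaa' (length 3) -> 1 match(es)
  Run at pos 9: 'a' (length 1) -> 0 match(es)
  Run at pos 11: 'aa' (length 2) -> 1 match(es)
Matches found: ['aa', 'aa']
Total: 2

2


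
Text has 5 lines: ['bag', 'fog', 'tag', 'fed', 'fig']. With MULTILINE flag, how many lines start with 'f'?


With MULTILINE flag, ^ matches the start of each line.
Lines: ['bag', 'fog', 'tag', 'fed', 'fig']
Checking which lines start with 'f':
  Line 1: 'bag' -> no
  Line 2: 'fog' -> MATCH
  Line 3: 'tag' -> no
  Line 4: 'fed' -> MATCH
  Line 5: 'fig' -> MATCH
Matching lines: ['fog', 'fed', 'fig']
Count: 3

3


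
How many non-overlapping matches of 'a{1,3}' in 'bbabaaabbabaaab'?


Pattern 'a{1,3}' matches between 1 and 3 consecutive a's (greedy).
String: 'bbabaaabbabaaab'
Finding runs of a's and applying greedy matching:
  Run at pos 2: 'a' (length 1)
  Run at pos 4: 'aaa' (length 3)
  Run at pos 9: 'a' (length 1)
  Run at pos 11: 'aaa' (length 3)
Matches: ['a', 'aaa', 'a', 'aaa']
Count: 4

4


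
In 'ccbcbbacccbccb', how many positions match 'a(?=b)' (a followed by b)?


Lookahead 'a(?=b)' matches 'a' only when followed by 'b'.
String: 'ccbcbbacccbccb'
Checking each position where char is 'a':
  pos 6: 'a' -> no (next='c')
Matching positions: []
Count: 0

0


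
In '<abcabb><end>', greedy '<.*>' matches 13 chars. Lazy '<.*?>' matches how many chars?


Greedy '<.*>' tries to match as MUCH as possible.
Lazy '<.*?>' tries to match as LITTLE as possible.

String: '<abcabb><end>'
Greedy '<.*>' starts at first '<' and extends to the LAST '>': '<abcabb><end>' (13 chars)
Lazy '<.*?>' starts at first '<' and stops at the FIRST '>': '<abcabb>' (8 chars)

8


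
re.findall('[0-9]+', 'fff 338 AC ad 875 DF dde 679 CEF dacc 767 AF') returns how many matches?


Pattern '[0-9]+' finds one or more digits.
Text: 'fff 338 AC ad 875 DF dde 679 CEF dacc 767 AF'
Scanning for matches:
  Match 1: '338'
  Match 2: '875'
  Match 3: '679'
  Match 4: '767'
Total matches: 4

4


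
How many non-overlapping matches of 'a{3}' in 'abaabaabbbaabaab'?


Pattern 'a{3}' matches exactly 3 consecutive a's (greedy, non-overlapping).
String: 'abaabaabbbaabaab'
Scanning for runs of a's:
  Run at pos 0: 'a' (length 1) -> 0 match(es)
  Run at pos 2: 'aa' (length 2) -> 0 match(es)
  Run at pos 5: 'aa' (length 2) -> 0 match(es)
  Run at pos 10: 'aa' (length 2) -> 0 match(es)
  Run at pos 13: 'aa' (length 2) -> 0 match(es)
Matches found: []
Total: 0

0


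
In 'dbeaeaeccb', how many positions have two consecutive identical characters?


Looking for consecutive identical characters in 'dbeaeaeccb':
  pos 0-1: 'd' vs 'b' -> different
  pos 1-2: 'b' vs 'e' -> different
  pos 2-3: 'e' vs 'a' -> different
  pos 3-4: 'a' vs 'e' -> different
  pos 4-5: 'e' vs 'a' -> different
  pos 5-6: 'a' vs 'e' -> different
  pos 6-7: 'e' vs 'c' -> different
  pos 7-8: 'c' vs 'c' -> MATCH ('cc')
  pos 8-9: 'c' vs 'b' -> different
Consecutive identical pairs: ['cc']
Count: 1

1


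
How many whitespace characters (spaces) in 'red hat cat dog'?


\s matches whitespace characters (spaces, tabs, etc.).
Text: 'red hat cat dog'
This text has 4 words separated by spaces.
Number of spaces = number of words - 1 = 4 - 1 = 3

3


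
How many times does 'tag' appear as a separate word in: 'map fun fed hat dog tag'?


Scanning each word for exact match 'tag':
  Word 1: 'map' -> no
  Word 2: 'fun' -> no
  Word 3: 'fed' -> no
  Word 4: 'hat' -> no
  Word 5: 'dog' -> no
  Word 6: 'tag' -> MATCH
Total matches: 1

1


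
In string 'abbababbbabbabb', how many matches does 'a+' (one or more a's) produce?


Pattern 'a+' matches one or more consecutive a's.
String: 'abbababbbabbabb'
Scanning for runs of a:
  Match 1: 'a' (length 1)
  Match 2: 'a' (length 1)
  Match 3: 'a' (length 1)
  Match 4: 'a' (length 1)
  Match 5: 'a' (length 1)
Total matches: 5

5


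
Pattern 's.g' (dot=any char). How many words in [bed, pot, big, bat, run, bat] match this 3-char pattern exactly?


Pattern 's.g' means: starts with 's', any single char, ends with 'g'.
Checking each word (must be exactly 3 chars):
  'bed' (len=3): no
  'pot' (len=3): no
  'big' (len=3): no
  'bat' (len=3): no
  'run' (len=3): no
  'bat' (len=3): no
Matching words: []
Total: 0

0


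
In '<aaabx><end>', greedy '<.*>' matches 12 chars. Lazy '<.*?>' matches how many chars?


Greedy '<.*>' tries to match as MUCH as possible.
Lazy '<.*?>' tries to match as LITTLE as possible.

String: '<aaabx><end>'
Greedy '<.*>' starts at first '<' and extends to the LAST '>': '<aaabx><end>' (12 chars)
Lazy '<.*?>' starts at first '<' and stops at the FIRST '>': '<aaabx>' (7 chars)

7


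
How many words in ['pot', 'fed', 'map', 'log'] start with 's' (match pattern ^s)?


Pattern ^s anchors to start of word. Check which words begin with 's':
  'pot' -> no
  'fed' -> no
  'map' -> no
  'log' -> no
Matching words: []
Count: 0

0


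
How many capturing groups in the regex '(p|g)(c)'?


To count capturing groups, count each '(' that starts a group.
Pattern: '(p|g)(c)'
Walking through the pattern:
  Position 0: '(' -> group #1
  Position 5: '(' -> group #2
Total capturing groups: 2

2


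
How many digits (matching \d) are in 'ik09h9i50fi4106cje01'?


\d matches any digit 0-9.
Scanning 'ik09h9i50fi4106cje01':
  pos 2: '0' -> DIGIT
  pos 3: '9' -> DIGIT
  pos 5: '9' -> DIGIT
  pos 7: '5' -> DIGIT
  pos 8: '0' -> DIGIT
  pos 11: '4' -> DIGIT
  pos 12: '1' -> DIGIT
  pos 13: '0' -> DIGIT
  pos 14: '6' -> DIGIT
  pos 18: '0' -> DIGIT
  pos 19: '1' -> DIGIT
Digits found: ['0', '9', '9', '5', '0', '4', '1', '0', '6', '0', '1']
Total: 11

11


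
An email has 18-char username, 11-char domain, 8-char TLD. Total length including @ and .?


An email address has format: username@domain.tld
Username length: 18
'@' character: 1
Domain length: 11
'.' character: 1
TLD length: 8
Total = 18 + 1 + 11 + 1 + 8 = 39

39


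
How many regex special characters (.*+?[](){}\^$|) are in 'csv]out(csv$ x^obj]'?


Regex special characters are: . * + ? [ ] ( ) { } \ ^ $ |
Scanning 'csv]out(csv$ x^obj]':
  pos 3: ']' -> SPECIAL
  pos 7: '(' -> SPECIAL
  pos 11: '$' -> SPECIAL
  pos 14: '^' -> SPECIAL
  pos 18: ']' -> SPECIAL
Special chars found: [']', '(', '$', '^', ']']
Total: 5

5


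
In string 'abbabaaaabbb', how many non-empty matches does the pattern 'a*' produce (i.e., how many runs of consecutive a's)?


Pattern 'a*' matches zero or more a's. We want non-empty runs of consecutive a's.
String: 'abbabaaaabbb'
Walking through the string to find runs of a's:
  Run 1: positions 0-0 -> 'a'
  Run 2: positions 3-3 -> 'a'
  Run 3: positions 5-8 -> 'aaaa'
Non-empty runs found: ['a', 'a', 'aaaa']
Count: 3

3


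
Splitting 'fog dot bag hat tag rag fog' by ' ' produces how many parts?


Splitting by ' ' breaks the string at each occurrence of the separator.
Text: 'fog dot bag hat tag rag fog'
Parts after split:
  Part 1: 'fog'
  Part 2: 'dot'
  Part 3: 'bag'
  Part 4: 'hat'
  Part 5: 'tag'
  Part 6: 'rag'
  Part 7: 'fog'
Total parts: 7

7


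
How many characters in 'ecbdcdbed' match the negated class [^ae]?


Negated class [^ae] matches any char NOT in {a, e}
Scanning 'ecbdcdbed':
  pos 0: 'e' -> no (excluded)
  pos 1: 'c' -> MATCH
  pos 2: 'b' -> MATCH
  pos 3: 'd' -> MATCH
  pos 4: 'c' -> MATCH
  pos 5: 'd' -> MATCH
  pos 6: 'b' -> MATCH
  pos 7: 'e' -> no (excluded)
  pos 8: 'd' -> MATCH
Total matches: 7

7


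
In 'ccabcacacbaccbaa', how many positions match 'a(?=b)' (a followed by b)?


Lookahead 'a(?=b)' matches 'a' only when followed by 'b'.
String: 'ccabcacacbaccbaa'
Checking each position where char is 'a':
  pos 2: 'a' -> MATCH (next='b')
  pos 5: 'a' -> no (next='c')
  pos 7: 'a' -> no (next='c')
  pos 10: 'a' -> no (next='c')
  pos 14: 'a' -> no (next='a')
Matching positions: [2]
Count: 1

1


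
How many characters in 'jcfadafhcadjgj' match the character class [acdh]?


Character class [acdh] matches any of: {a, c, d, h}
Scanning string 'jcfadafhcadjgj' character by character:
  pos 0: 'j' -> no
  pos 1: 'c' -> MATCH
  pos 2: 'f' -> no
  pos 3: 'a' -> MATCH
  pos 4: 'd' -> MATCH
  pos 5: 'a' -> MATCH
  pos 6: 'f' -> no
  pos 7: 'h' -> MATCH
  pos 8: 'c' -> MATCH
  pos 9: 'a' -> MATCH
  pos 10: 'd' -> MATCH
  pos 11: 'j' -> no
  pos 12: 'g' -> no
  pos 13: 'j' -> no
Total matches: 8

8


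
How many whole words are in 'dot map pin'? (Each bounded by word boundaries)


Word boundaries (\b) mark the start/end of each word.
Text: 'dot map pin'
Splitting by whitespace:
  Word 1: 'dot'
  Word 2: 'map'
  Word 3: 'pin'
Total whole words: 3

3


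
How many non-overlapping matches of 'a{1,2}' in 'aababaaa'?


Pattern 'a{1,2}' matches between 1 and 2 consecutive a's (greedy).
String: 'aababaaa'
Finding runs of a's and applying greedy matching:
  Run at pos 0: 'aa' (length 2)
  Run at pos 3: 'a' (length 1)
  Run at pos 5: 'aaa' (length 3)
Matches: ['aa', 'a', 'aa', 'a']
Count: 4

4


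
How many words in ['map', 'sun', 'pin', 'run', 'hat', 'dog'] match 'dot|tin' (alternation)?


Alternation 'dot|tin' matches either 'dot' or 'tin'.
Checking each word:
  'map' -> no
  'sun' -> no
  'pin' -> no
  'run' -> no
  'hat' -> no
  'dog' -> no
Matches: []
Count: 0

0


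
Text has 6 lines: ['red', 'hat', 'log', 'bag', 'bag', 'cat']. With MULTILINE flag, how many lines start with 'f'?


With MULTILINE flag, ^ matches the start of each line.
Lines: ['red', 'hat', 'log', 'bag', 'bag', 'cat']
Checking which lines start with 'f':
  Line 1: 'red' -> no
  Line 2: 'hat' -> no
  Line 3: 'log' -> no
  Line 4: 'bag' -> no
  Line 5: 'bag' -> no
  Line 6: 'cat' -> no
Matching lines: []
Count: 0

0


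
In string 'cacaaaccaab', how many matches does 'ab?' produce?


Pattern 'ab?' matches 'a' optionally followed by 'b'.
String: 'cacaaaccaab'
Scanning left to right for 'a' then checking next char:
  Match 1: 'a' (a not followed by b)
  Match 2: 'a' (a not followed by b)
  Match 3: 'a' (a not followed by b)
  Match 4: 'a' (a not followed by b)
  Match 5: 'a' (a not followed by b)
  Match 6: 'ab' (a followed by b)
Total matches: 6

6


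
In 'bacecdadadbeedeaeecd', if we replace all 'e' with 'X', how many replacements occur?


re.sub('e', 'X', text) replaces every occurrence of 'e' with 'X'.
Text: 'bacecdadadbeedeaeecd'
Scanning for 'e':
  pos 3: 'e' -> replacement #1
  pos 11: 'e' -> replacement #2
  pos 12: 'e' -> replacement #3
  pos 14: 'e' -> replacement #4
  pos 16: 'e' -> replacement #5
  pos 17: 'e' -> replacement #6
Total replacements: 6

6


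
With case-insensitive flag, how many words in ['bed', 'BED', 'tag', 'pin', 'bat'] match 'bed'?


Case-insensitive matching: compare each word's lowercase form to 'bed'.
  'bed' -> lower='bed' -> MATCH
  'BED' -> lower='bed' -> MATCH
  'tag' -> lower='tag' -> no
  'pin' -> lower='pin' -> no
  'bat' -> lower='bat' -> no
Matches: ['bed', 'BED']
Count: 2

2


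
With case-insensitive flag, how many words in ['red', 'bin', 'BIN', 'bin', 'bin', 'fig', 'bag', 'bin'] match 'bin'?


Case-insensitive matching: compare each word's lowercase form to 'bin'.
  'red' -> lower='red' -> no
  'bin' -> lower='bin' -> MATCH
  'BIN' -> lower='bin' -> MATCH
  'bin' -> lower='bin' -> MATCH
  'bin' -> lower='bin' -> MATCH
  'fig' -> lower='fig' -> no
  'bag' -> lower='bag' -> no
  'bin' -> lower='bin' -> MATCH
Matches: ['bin', 'BIN', 'bin', 'bin', 'bin']
Count: 5

5


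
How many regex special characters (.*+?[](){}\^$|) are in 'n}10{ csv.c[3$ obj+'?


Regex special characters are: . * + ? [ ] ( ) { } \ ^ $ |
Scanning 'n}10{ csv.c[3$ obj+':
  pos 1: '}' -> SPECIAL
  pos 4: '{' -> SPECIAL
  pos 9: '.' -> SPECIAL
  pos 11: '[' -> SPECIAL
  pos 13: '$' -> SPECIAL
  pos 18: '+' -> SPECIAL
Special chars found: ['}', '{', '.', '[', '$', '+']
Total: 6

6


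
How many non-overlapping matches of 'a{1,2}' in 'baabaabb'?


Pattern 'a{1,2}' matches between 1 and 2 consecutive a's (greedy).
String: 'baabaabb'
Finding runs of a's and applying greedy matching:
  Run at pos 1: 'aa' (length 2)
  Run at pos 4: 'aa' (length 2)
Matches: ['aa', 'aa']
Count: 2

2


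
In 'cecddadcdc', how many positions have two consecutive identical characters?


Looking for consecutive identical characters in 'cecddadcdc':
  pos 0-1: 'c' vs 'e' -> different
  pos 1-2: 'e' vs 'c' -> different
  pos 2-3: 'c' vs 'd' -> different
  pos 3-4: 'd' vs 'd' -> MATCH ('dd')
  pos 4-5: 'd' vs 'a' -> different
  pos 5-6: 'a' vs 'd' -> different
  pos 6-7: 'd' vs 'c' -> different
  pos 7-8: 'c' vs 'd' -> different
  pos 8-9: 'd' vs 'c' -> different
Consecutive identical pairs: ['dd']
Count: 1

1


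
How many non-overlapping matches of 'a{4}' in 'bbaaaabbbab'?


Pattern 'a{4}' matches exactly 4 consecutive a's (greedy, non-overlapping).
String: 'bbaaaabbbab'
Scanning for runs of a's:
  Run at pos 2: 'aaaa' (length 4) -> 1 match(es)
  Run at pos 9: 'a' (length 1) -> 0 match(es)
Matches found: ['aaaa']
Total: 1

1


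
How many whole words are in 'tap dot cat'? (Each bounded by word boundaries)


Word boundaries (\b) mark the start/end of each word.
Text: 'tap dot cat'
Splitting by whitespace:
  Word 1: 'tap'
  Word 2: 'dot'
  Word 3: 'cat'
Total whole words: 3

3


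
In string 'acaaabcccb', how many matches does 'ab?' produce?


Pattern 'ab?' matches 'a' optionally followed by 'b'.
String: 'acaaabcccb'
Scanning left to right for 'a' then checking next char:
  Match 1: 'a' (a not followed by b)
  Match 2: 'a' (a not followed by b)
  Match 3: 'a' (a not followed by b)
  Match 4: 'ab' (a followed by b)
Total matches: 4

4


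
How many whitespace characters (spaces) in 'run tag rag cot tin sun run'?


\s matches whitespace characters (spaces, tabs, etc.).
Text: 'run tag rag cot tin sun run'
This text has 7 words separated by spaces.
Number of spaces = number of words - 1 = 7 - 1 = 6

6


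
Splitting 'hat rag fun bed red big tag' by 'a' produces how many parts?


Splitting by 'a' breaks the string at each occurrence of the separator.
Text: 'hat rag fun bed red big tag'
Parts after split:
  Part 1: 'h'
  Part 2: 't r'
  Part 3: 'g fun bed red big t'
  Part 4: 'g'
Total parts: 4

4


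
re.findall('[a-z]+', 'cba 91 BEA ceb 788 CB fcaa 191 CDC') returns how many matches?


Pattern '[a-z]+' finds one or more lowercase letters.
Text: 'cba 91 BEA ceb 788 CB fcaa 191 CDC'
Scanning for matches:
  Match 1: 'cba'
  Match 2: 'ceb'
  Match 3: 'fcaa'
Total matches: 3

3


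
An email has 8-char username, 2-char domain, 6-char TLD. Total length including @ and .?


An email address has format: username@domain.tld
Username length: 8
'@' character: 1
Domain length: 2
'.' character: 1
TLD length: 6
Total = 8 + 1 + 2 + 1 + 6 = 18

18


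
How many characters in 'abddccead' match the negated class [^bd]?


Negated class [^bd] matches any char NOT in {b, d}
Scanning 'abddccead':
  pos 0: 'a' -> MATCH
  pos 1: 'b' -> no (excluded)
  pos 2: 'd' -> no (excluded)
  pos 3: 'd' -> no (excluded)
  pos 4: 'c' -> MATCH
  pos 5: 'c' -> MATCH
  pos 6: 'e' -> MATCH
  pos 7: 'a' -> MATCH
  pos 8: 'd' -> no (excluded)
Total matches: 5

5


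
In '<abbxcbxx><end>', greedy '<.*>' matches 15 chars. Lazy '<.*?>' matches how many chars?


Greedy '<.*>' tries to match as MUCH as possible.
Lazy '<.*?>' tries to match as LITTLE as possible.

String: '<abbxcbxx><end>'
Greedy '<.*>' starts at first '<' and extends to the LAST '>': '<abbxcbxx><end>' (15 chars)
Lazy '<.*?>' starts at first '<' and stops at the FIRST '>': '<abbxcbxx>' (10 chars)

10


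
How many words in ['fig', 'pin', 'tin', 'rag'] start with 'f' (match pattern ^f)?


Pattern ^f anchors to start of word. Check which words begin with 'f':
  'fig' -> MATCH (starts with 'f')
  'pin' -> no
  'tin' -> no
  'rag' -> no
Matching words: ['fig']
Count: 1

1


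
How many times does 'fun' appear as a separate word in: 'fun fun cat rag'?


Scanning each word for exact match 'fun':
  Word 1: 'fun' -> MATCH
  Word 2: 'fun' -> MATCH
  Word 3: 'cat' -> no
  Word 4: 'rag' -> no
Total matches: 2

2


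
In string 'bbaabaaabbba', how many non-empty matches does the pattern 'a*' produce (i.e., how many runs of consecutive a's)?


Pattern 'a*' matches zero or more a's. We want non-empty runs of consecutive a's.
String: 'bbaabaaabbba'
Walking through the string to find runs of a's:
  Run 1: positions 2-3 -> 'aa'
  Run 2: positions 5-7 -> 'aaa'
  Run 3: positions 11-11 -> 'a'
Non-empty runs found: ['aa', 'aaa', 'a']
Count: 3

3


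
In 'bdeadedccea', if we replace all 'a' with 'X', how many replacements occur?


re.sub('a', 'X', text) replaces every occurrence of 'a' with 'X'.
Text: 'bdeadedccea'
Scanning for 'a':
  pos 3: 'a' -> replacement #1
  pos 10: 'a' -> replacement #2
Total replacements: 2

2


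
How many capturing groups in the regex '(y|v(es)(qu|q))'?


To count capturing groups, count each '(' that starts a group.
Pattern: '(y|v(es)(qu|q))'
Walking through the pattern:
  Position 0: '(' -> group #1
  Position 4: '(' -> group #2
  Position 8: '(' -> group #3
Total capturing groups: 3

3


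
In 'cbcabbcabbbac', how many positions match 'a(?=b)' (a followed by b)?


Lookahead 'a(?=b)' matches 'a' only when followed by 'b'.
String: 'cbcabbcabbbac'
Checking each position where char is 'a':
  pos 3: 'a' -> MATCH (next='b')
  pos 7: 'a' -> MATCH (next='b')
  pos 11: 'a' -> no (next='c')
Matching positions: [3, 7]
Count: 2

2


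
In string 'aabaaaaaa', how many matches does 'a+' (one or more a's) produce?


Pattern 'a+' matches one or more consecutive a's.
String: 'aabaaaaaa'
Scanning for runs of a:
  Match 1: 'aa' (length 2)
  Match 2: 'aaaaaa' (length 6)
Total matches: 2

2


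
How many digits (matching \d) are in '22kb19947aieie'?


\d matches any digit 0-9.
Scanning '22kb19947aieie':
  pos 0: '2' -> DIGIT
  pos 1: '2' -> DIGIT
  pos 4: '1' -> DIGIT
  pos 5: '9' -> DIGIT
  pos 6: '9' -> DIGIT
  pos 7: '4' -> DIGIT
  pos 8: '7' -> DIGIT
Digits found: ['2', '2', '1', '9', '9', '4', '7']
Total: 7

7


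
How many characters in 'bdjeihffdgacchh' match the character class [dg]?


Character class [dg] matches any of: {d, g}
Scanning string 'bdjeihffdgacchh' character by character:
  pos 0: 'b' -> no
  pos 1: 'd' -> MATCH
  pos 2: 'j' -> no
  pos 3: 'e' -> no
  pos 4: 'i' -> no
  pos 5: 'h' -> no
  pos 6: 'f' -> no
  pos 7: 'f' -> no
  pos 8: 'd' -> MATCH
  pos 9: 'g' -> MATCH
  pos 10: 'a' -> no
  pos 11: 'c' -> no
  pos 12: 'c' -> no
  pos 13: 'h' -> no
  pos 14: 'h' -> no
Total matches: 3

3


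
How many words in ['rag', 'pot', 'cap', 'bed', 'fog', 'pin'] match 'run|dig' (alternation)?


Alternation 'run|dig' matches either 'run' or 'dig'.
Checking each word:
  'rag' -> no
  'pot' -> no
  'cap' -> no
  'bed' -> no
  'fog' -> no
  'pin' -> no
Matches: []
Count: 0

0


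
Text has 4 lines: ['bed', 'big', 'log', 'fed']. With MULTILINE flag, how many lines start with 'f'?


With MULTILINE flag, ^ matches the start of each line.
Lines: ['bed', 'big', 'log', 'fed']
Checking which lines start with 'f':
  Line 1: 'bed' -> no
  Line 2: 'big' -> no
  Line 3: 'log' -> no
  Line 4: 'fed' -> MATCH
Matching lines: ['fed']
Count: 1

1


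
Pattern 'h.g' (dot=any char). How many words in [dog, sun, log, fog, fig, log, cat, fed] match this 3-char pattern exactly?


Pattern 'h.g' means: starts with 'h', any single char, ends with 'g'.
Checking each word (must be exactly 3 chars):
  'dog' (len=3): no
  'sun' (len=3): no
  'log' (len=3): no
  'fog' (len=3): no
  'fig' (len=3): no
  'log' (len=3): no
  'cat' (len=3): no
  'fed' (len=3): no
Matching words: []
Total: 0

0


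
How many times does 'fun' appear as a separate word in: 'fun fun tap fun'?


Scanning each word for exact match 'fun':
  Word 1: 'fun' -> MATCH
  Word 2: 'fun' -> MATCH
  Word 3: 'tap' -> no
  Word 4: 'fun' -> MATCH
Total matches: 3

3


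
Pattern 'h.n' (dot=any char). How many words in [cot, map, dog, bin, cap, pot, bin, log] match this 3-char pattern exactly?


Pattern 'h.n' means: starts with 'h', any single char, ends with 'n'.
Checking each word (must be exactly 3 chars):
  'cot' (len=3): no
  'map' (len=3): no
  'dog' (len=3): no
  'bin' (len=3): no
  'cap' (len=3): no
  'pot' (len=3): no
  'bin' (len=3): no
  'log' (len=3): no
Matching words: []
Total: 0

0


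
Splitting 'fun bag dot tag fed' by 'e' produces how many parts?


Splitting by 'e' breaks the string at each occurrence of the separator.
Text: 'fun bag dot tag fed'
Parts after split:
  Part 1: 'fun bag dot tag f'
  Part 2: 'd'
Total parts: 2

2


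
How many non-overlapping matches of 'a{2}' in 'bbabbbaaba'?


Pattern 'a{2}' matches exactly 2 consecutive a's (greedy, non-overlapping).
String: 'bbabbbaaba'
Scanning for runs of a's:
  Run at pos 2: 'a' (length 1) -> 0 match(es)
  Run at pos 6: 'aa' (length 2) -> 1 match(es)
  Run at pos 9: 'a' (length 1) -> 0 match(es)
Matches found: ['aa']
Total: 1

1


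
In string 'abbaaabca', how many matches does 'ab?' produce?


Pattern 'ab?' matches 'a' optionally followed by 'b'.
String: 'abbaaabca'
Scanning left to right for 'a' then checking next char:
  Match 1: 'ab' (a followed by b)
  Match 2: 'a' (a not followed by b)
  Match 3: 'a' (a not followed by b)
  Match 4: 'ab' (a followed by b)
  Match 5: 'a' (a not followed by b)
Total matches: 5

5


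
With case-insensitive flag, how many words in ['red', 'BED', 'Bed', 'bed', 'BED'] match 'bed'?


Case-insensitive matching: compare each word's lowercase form to 'bed'.
  'red' -> lower='red' -> no
  'BED' -> lower='bed' -> MATCH
  'Bed' -> lower='bed' -> MATCH
  'bed' -> lower='bed' -> MATCH
  'BED' -> lower='bed' -> MATCH
Matches: ['BED', 'Bed', 'bed', 'BED']
Count: 4

4


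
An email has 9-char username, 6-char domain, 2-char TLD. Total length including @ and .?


An email address has format: username@domain.tld
Username length: 9
'@' character: 1
Domain length: 6
'.' character: 1
TLD length: 2
Total = 9 + 1 + 6 + 1 + 2 = 19

19


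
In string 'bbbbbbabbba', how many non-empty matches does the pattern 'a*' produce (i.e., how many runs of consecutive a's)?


Pattern 'a*' matches zero or more a's. We want non-empty runs of consecutive a's.
String: 'bbbbbbabbba'
Walking through the string to find runs of a's:
  Run 1: positions 6-6 -> 'a'
  Run 2: positions 10-10 -> 'a'
Non-empty runs found: ['a', 'a']
Count: 2

2


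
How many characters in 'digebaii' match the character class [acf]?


Character class [acf] matches any of: {a, c, f}
Scanning string 'digebaii' character by character:
  pos 0: 'd' -> no
  pos 1: 'i' -> no
  pos 2: 'g' -> no
  pos 3: 'e' -> no
  pos 4: 'b' -> no
  pos 5: 'a' -> MATCH
  pos 6: 'i' -> no
  pos 7: 'i' -> no
Total matches: 1

1


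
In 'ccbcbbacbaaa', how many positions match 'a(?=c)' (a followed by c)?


Lookahead 'a(?=c)' matches 'a' only when followed by 'c'.
String: 'ccbcbbacbaaa'
Checking each position where char is 'a':
  pos 6: 'a' -> MATCH (next='c')
  pos 9: 'a' -> no (next='a')
  pos 10: 'a' -> no (next='a')
Matching positions: [6]
Count: 1

1


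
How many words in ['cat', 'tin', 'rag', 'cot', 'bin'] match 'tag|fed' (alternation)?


Alternation 'tag|fed' matches either 'tag' or 'fed'.
Checking each word:
  'cat' -> no
  'tin' -> no
  'rag' -> no
  'cot' -> no
  'bin' -> no
Matches: []
Count: 0

0


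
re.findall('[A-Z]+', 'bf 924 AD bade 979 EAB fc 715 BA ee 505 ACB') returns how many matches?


Pattern '[A-Z]+' finds one or more uppercase letters.
Text: 'bf 924 AD bade 979 EAB fc 715 BA ee 505 ACB'
Scanning for matches:
  Match 1: 'AD'
  Match 2: 'EAB'
  Match 3: 'BA'
  Match 4: 'ACB'
Total matches: 4

4


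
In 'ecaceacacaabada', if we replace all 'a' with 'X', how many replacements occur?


re.sub('a', 'X', text) replaces every occurrence of 'a' with 'X'.
Text: 'ecaceacacaabada'
Scanning for 'a':
  pos 2: 'a' -> replacement #1
  pos 5: 'a' -> replacement #2
  pos 7: 'a' -> replacement #3
  pos 9: 'a' -> replacement #4
  pos 10: 'a' -> replacement #5
  pos 12: 'a' -> replacement #6
  pos 14: 'a' -> replacement #7
Total replacements: 7

7


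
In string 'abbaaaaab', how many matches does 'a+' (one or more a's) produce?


Pattern 'a+' matches one or more consecutive a's.
String: 'abbaaaaab'
Scanning for runs of a:
  Match 1: 'a' (length 1)
  Match 2: 'aaaaa' (length 5)
Total matches: 2

2


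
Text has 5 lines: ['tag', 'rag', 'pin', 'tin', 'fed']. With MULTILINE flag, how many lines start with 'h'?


With MULTILINE flag, ^ matches the start of each line.
Lines: ['tag', 'rag', 'pin', 'tin', 'fed']
Checking which lines start with 'h':
  Line 1: 'tag' -> no
  Line 2: 'rag' -> no
  Line 3: 'pin' -> no
  Line 4: 'tin' -> no
  Line 5: 'fed' -> no
Matching lines: []
Count: 0

0


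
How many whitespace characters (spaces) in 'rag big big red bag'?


\s matches whitespace characters (spaces, tabs, etc.).
Text: 'rag big big red bag'
This text has 5 words separated by spaces.
Number of spaces = number of words - 1 = 5 - 1 = 4

4


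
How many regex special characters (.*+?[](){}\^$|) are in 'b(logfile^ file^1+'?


Regex special characters are: . * + ? [ ] ( ) { } \ ^ $ |
Scanning 'b(logfile^ file^1+':
  pos 1: '(' -> SPECIAL
  pos 9: '^' -> SPECIAL
  pos 15: '^' -> SPECIAL
  pos 17: '+' -> SPECIAL
Special chars found: ['(', '^', '^', '+']
Total: 4

4


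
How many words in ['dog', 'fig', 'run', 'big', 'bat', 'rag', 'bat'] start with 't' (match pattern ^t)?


Pattern ^t anchors to start of word. Check which words begin with 't':
  'dog' -> no
  'fig' -> no
  'run' -> no
  'big' -> no
  'bat' -> no
  'rag' -> no
  'bat' -> no
Matching words: []
Count: 0

0


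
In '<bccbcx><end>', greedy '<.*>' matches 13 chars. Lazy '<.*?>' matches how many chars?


Greedy '<.*>' tries to match as MUCH as possible.
Lazy '<.*?>' tries to match as LITTLE as possible.

String: '<bccbcx><end>'
Greedy '<.*>' starts at first '<' and extends to the LAST '>': '<bccbcx><end>' (13 chars)
Lazy '<.*?>' starts at first '<' and stops at the FIRST '>': '<bccbcx>' (8 chars)

8


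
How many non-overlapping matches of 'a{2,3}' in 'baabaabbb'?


Pattern 'a{2,3}' matches between 2 and 3 consecutive a's (greedy).
String: 'baabaabbb'
Finding runs of a's and applying greedy matching:
  Run at pos 1: 'aa' (length 2)
  Run at pos 4: 'aa' (length 2)
Matches: ['aa', 'aa']
Count: 2

2


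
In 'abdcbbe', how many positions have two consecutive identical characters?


Looking for consecutive identical characters in 'abdcbbe':
  pos 0-1: 'a' vs 'b' -> different
  pos 1-2: 'b' vs 'd' -> different
  pos 2-3: 'd' vs 'c' -> different
  pos 3-4: 'c' vs 'b' -> different
  pos 4-5: 'b' vs 'b' -> MATCH ('bb')
  pos 5-6: 'b' vs 'e' -> different
Consecutive identical pairs: ['bb']
Count: 1

1


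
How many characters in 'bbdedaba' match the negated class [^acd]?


Negated class [^acd] matches any char NOT in {a, c, d}
Scanning 'bbdedaba':
  pos 0: 'b' -> MATCH
  pos 1: 'b' -> MATCH
  pos 2: 'd' -> no (excluded)
  pos 3: 'e' -> MATCH
  pos 4: 'd' -> no (excluded)
  pos 5: 'a' -> no (excluded)
  pos 6: 'b' -> MATCH
  pos 7: 'a' -> no (excluded)
Total matches: 4

4


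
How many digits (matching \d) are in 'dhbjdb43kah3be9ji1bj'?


\d matches any digit 0-9.
Scanning 'dhbjdb43kah3be9ji1bj':
  pos 6: '4' -> DIGIT
  pos 7: '3' -> DIGIT
  pos 11: '3' -> DIGIT
  pos 14: '9' -> DIGIT
  pos 17: '1' -> DIGIT
Digits found: ['4', '3', '3', '9', '1']
Total: 5

5


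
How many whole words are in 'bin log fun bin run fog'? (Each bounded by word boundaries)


Word boundaries (\b) mark the start/end of each word.
Text: 'bin log fun bin run fog'
Splitting by whitespace:
  Word 1: 'bin'
  Word 2: 'log'
  Word 3: 'fun'
  Word 4: 'bin'
  Word 5: 'run'
  Word 6: 'fog'
Total whole words: 6

6


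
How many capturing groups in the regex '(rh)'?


To count capturing groups, count each '(' that starts a group.
Pattern: '(rh)'
Walking through the pattern:
  Position 0: '(' -> group #1
Total capturing groups: 1

1


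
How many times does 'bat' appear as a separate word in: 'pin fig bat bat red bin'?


Scanning each word for exact match 'bat':
  Word 1: 'pin' -> no
  Word 2: 'fig' -> no
  Word 3: 'bat' -> MATCH
  Word 4: 'bat' -> MATCH
  Word 5: 'red' -> no
  Word 6: 'bin' -> no
Total matches: 2

2


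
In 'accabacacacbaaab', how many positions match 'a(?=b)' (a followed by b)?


Lookahead 'a(?=b)' matches 'a' only when followed by 'b'.
String: 'accabacacacbaaab'
Checking each position where char is 'a':
  pos 0: 'a' -> no (next='c')
  pos 3: 'a' -> MATCH (next='b')
  pos 5: 'a' -> no (next='c')
  pos 7: 'a' -> no (next='c')
  pos 9: 'a' -> no (next='c')
  pos 12: 'a' -> no (next='a')
  pos 13: 'a' -> no (next='a')
  pos 14: 'a' -> MATCH (next='b')
Matching positions: [3, 14]
Count: 2

2


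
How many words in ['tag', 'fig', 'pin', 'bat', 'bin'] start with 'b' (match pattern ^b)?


Pattern ^b anchors to start of word. Check which words begin with 'b':
  'tag' -> no
  'fig' -> no
  'pin' -> no
  'bat' -> MATCH (starts with 'b')
  'bin' -> MATCH (starts with 'b')
Matching words: ['bat', 'bin']
Count: 2

2


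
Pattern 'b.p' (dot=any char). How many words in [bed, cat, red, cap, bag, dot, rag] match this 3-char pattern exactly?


Pattern 'b.p' means: starts with 'b', any single char, ends with 'p'.
Checking each word (must be exactly 3 chars):
  'bed' (len=3): no
  'cat' (len=3): no
  'red' (len=3): no
  'cap' (len=3): no
  'bag' (len=3): no
  'dot' (len=3): no
  'rag' (len=3): no
Matching words: []
Total: 0

0
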